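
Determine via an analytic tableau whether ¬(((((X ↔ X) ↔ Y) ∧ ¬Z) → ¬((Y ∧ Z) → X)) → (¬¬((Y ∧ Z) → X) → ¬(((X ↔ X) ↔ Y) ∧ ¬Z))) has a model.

Unsatisfiable

Initial set: {¬(((((X ↔ X) ↔ Y) ∧ ¬Z) → ¬((Y ∧ Z) → X)) → (¬¬((Y ∧ Z) → X) → ¬(((X ↔ X) ↔ Y) ∧ ¬Z)))}.
¬(((((X ↔ X) ↔ Y) ∧ ¬Z) → ¬((Y ∧ Z) → X)) → (¬¬((Y ∧ Z) → X) → ¬(((X ↔ X) ↔ Y) ∧ ¬Z))): α-rule — add ((((X ↔ X) ↔ Y) ∧ ¬Z) → ¬((Y ∧ Z) → X)), ¬(¬¬((Y ∧ Z) → X) → ¬(((X ↔ X) ↔ Y) ∧ ¬Z)).
¬(¬¬((Y ∧ Z) → X) → ¬(((X ↔ X) ↔ Y) ∧ ¬Z)): α-rule — add ¬¬((Y ∧ Z) → X), ¬¬(((X ↔ X) ↔ Y) ∧ ¬Z).
¬¬((Y ∧ Z) → X): drop double negation, giving ((Y ∧ Z) → X).
¬¬(((X ↔ X) ↔ Y) ∧ ¬Z): α-rule — add ((X ↔ X) ↔ Y), ¬Z.
((((X ↔ X) ↔ Y) ∧ ¬Z) → ¬((Y ∧ Z) → X)): β-rule — branch into ¬(((X ↔ X) ↔ Y) ∧ ¬Z)  //  ¬((Y ∧ Z) → X).
  branch 1 (add ¬(((X ↔ X) ↔ Y) ∧ ¬Z)):
    ((Y ∧ Z) → X): β-rule — branch into ¬(Y ∧ Z)  //  X.
      branch 1.1 (add ¬(Y ∧ Z)):
        ((X ↔ X) ↔ Y): β-rule — branch into (X ↔ X), Y  //  ¬(X ↔ X), ¬Y.
          branch 1.1.1 (add (X ↔ X), Y):
            ¬(((X ↔ X) ↔ Y) ∧ ¬Z): β-rule — branch into ¬((X ↔ X) ↔ Y)  //  ¬¬Z.
              branch 1.1.1.1 (add ¬((X ↔ X) ↔ Y)):
                ¬(Y ∧ Z): β-rule — branch into ¬Y  //  ¬Z.
                  branch 1.1.1.1.1 (add ¬Y):
                    × closes — contains both Y and ¬Y.
                  branch 1.1.1.1.2 (add ¬Z):
                    (X ↔ X): β-rule — branch into X, X  //  ¬X, ¬X.
                      branch 1.1.1.1.2.1 (add X, X):
                        ¬((X ↔ X) ↔ Y): β-rule — branch into (X ↔ X), ¬Y  //  ¬(X ↔ X), Y.
                          branch 1.1.1.1.2.1.1 (add (X ↔ X), ¬Y):
                            × closes — contains both Y and ¬Y.
                          branch 1.1.1.1.2.1.2 (add ¬(X ↔ X), Y):
                            ¬(X ↔ X): β-rule — branch into X, ¬X  //  ¬X, X.
                              branch 1.1.1.1.2.1.2.1 (add X, ¬X):
                                × closes — contains both X and ¬X.
                              branch 1.1.1.1.2.1.2.2 (add ¬X, X):
                                × closes — contains both X and ¬X.
                      branch 1.1.1.1.2.2 (add ¬X, ¬X):
                        ¬((X ↔ X) ↔ Y): β-rule — branch into (X ↔ X), ¬Y  //  ¬(X ↔ X), Y.
                          branch 1.1.1.1.2.2.1 (add (X ↔ X), ¬Y):
                            × closes — contains both Y and ¬Y.
                          branch 1.1.1.1.2.2.2 (add ¬(X ↔ X), Y):
                            ¬(X ↔ X): β-rule — branch into X, ¬X  //  ¬X, X.
                              branch 1.1.1.1.2.2.2.1 (add X, ¬X):
                                × closes — contains both X and ¬X.
                              branch 1.1.1.1.2.2.2.2 (add ¬X, X):
                                × closes — contains both X and ¬X.
              branch 1.1.1.2 (add ¬¬Z):
                × closes — contains both Z and ¬Z.
          branch 1.1.2 (add ¬(X ↔ X), ¬Y):
            ¬(((X ↔ X) ↔ Y) ∧ ¬Z): β-rule — branch into ¬((X ↔ X) ↔ Y)  //  ¬¬Z.
              branch 1.1.2.1 (add ¬((X ↔ X) ↔ Y)):
                ¬(Y ∧ Z): β-rule — branch into ¬Y  //  ¬Z.
                  branch 1.1.2.1.1 (add ¬Y):
                    ¬(X ↔ X): β-rule — branch into X, ¬X  //  ¬X, X.
                      branch 1.1.2.1.1.1 (add X, ¬X):
                        × closes — contains both X and ¬X.
                      branch 1.1.2.1.1.2 (add ¬X, X):
                        × closes — contains both X and ¬X.
                  branch 1.1.2.1.2 (add ¬Z):
                    ¬(X ↔ X): β-rule — branch into X, ¬X  //  ¬X, X.
                      branch 1.1.2.1.2.1 (add X, ¬X):
                        × closes — contains both X and ¬X.
                      branch 1.1.2.1.2.2 (add ¬X, X):
                        × closes — contains both X and ¬X.
              branch 1.1.2.2 (add ¬¬Z):
                × closes — contains both Z and ¬Z.
      branch 1.2 (add X):
        ((X ↔ X) ↔ Y): β-rule — branch into (X ↔ X), Y  //  ¬(X ↔ X), ¬Y.
          branch 1.2.1 (add (X ↔ X), Y):
            ¬(((X ↔ X) ↔ Y) ∧ ¬Z): β-rule — branch into ¬((X ↔ X) ↔ Y)  //  ¬¬Z.
              branch 1.2.1.1 (add ¬((X ↔ X) ↔ Y)):
                (X ↔ X): β-rule — branch into X, X  //  ¬X, ¬X.
                  branch 1.2.1.1.1 (add X, X):
                    ¬((X ↔ X) ↔ Y): β-rule — branch into (X ↔ X), ¬Y  //  ¬(X ↔ X), Y.
                      branch 1.2.1.1.1.1 (add (X ↔ X), ¬Y):
                        × closes — contains both Y and ¬Y.
                      branch 1.2.1.1.1.2 (add ¬(X ↔ X), Y):
                        ¬(X ↔ X): β-rule — branch into X, ¬X  //  ¬X, X.
                          branch 1.2.1.1.1.2.1 (add X, ¬X):
                            × closes — contains both X and ¬X.
                          branch 1.2.1.1.1.2.2 (add ¬X, X):
                            × closes — contains both X and ¬X.
                  branch 1.2.1.1.2 (add ¬X, ¬X):
                    × closes — contains both X and ¬X.
              branch 1.2.1.2 (add ¬¬Z):
                × closes — contains both Z and ¬Z.
          branch 1.2.2 (add ¬(X ↔ X), ¬Y):
            ¬(((X ↔ X) ↔ Y) ∧ ¬Z): β-rule — branch into ¬((X ↔ X) ↔ Y)  //  ¬¬Z.
              branch 1.2.2.1 (add ¬((X ↔ X) ↔ Y)):
                ¬(X ↔ X): β-rule — branch into X, ¬X  //  ¬X, X.
                  branch 1.2.2.1.1 (add X, ¬X):
                    × closes — contains both X and ¬X.
                  branch 1.2.2.1.2 (add ¬X, X):
                    × closes — contains both X and ¬X.
              branch 1.2.2.2 (add ¬¬Z):
                × closes — contains both Z and ¬Z.
  branch 2 (add ¬((Y ∧ Z) → X)):
    ¬((Y ∧ Z) → X): α-rule — add (Y ∧ Z), ¬X.
    (Y ∧ Z): α-rule — add Y, Z.
    × closes — contains both Z and ¬Z.
All 22 branches close.
Every branch closed; the formula is unsatisfiable.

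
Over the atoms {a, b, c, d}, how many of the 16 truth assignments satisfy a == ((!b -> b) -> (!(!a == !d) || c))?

8

Initial set: {(a == ((!b -> b) -> (!(!a == !d) || c)))}.
(a == ((!b -> b) -> (!(!a == !d) || c))): β-rule — branch into a, ((!b -> b) -> (!(!a == !d) || c))  //  !a, !((!b -> b) -> (!(!a == !d) || c)).
  branch 1 (add a, ((!b -> b) -> (!(!a == !d) || c))):
    ((!b -> b) -> (!(!a == !d) || c)): β-rule — branch into !(!b -> b)  //  (!(!a == !d) || c).
      branch 1.1 (add !(!b -> b)):
        !(!b -> b): α-rule — add !b, !b.
        ○ open, literals {a=1, b=0}.
      branch 1.2 (add (!(!a == !d) || c)):
        (!(!a == !d) || c): β-rule — branch into !(!a == !d)  //  c.
          branch 1.2.1 (add !(!a == !d)):
            !(!a == !d): β-rule — branch into !a, !!d  //  !!a, !d.
              branch 1.2.1.1 (add !a, !!d):
                × closes — contains both a and !a.
              branch 1.2.1.2 (add !!a, !d):
                ○ open, literals {a=1, d=0}.
          branch 1.2.2 (add c):
            ○ open, literals {a=1, c=1}.
  branch 2 (add !a, !((!b -> b) -> (!(!a == !d) || c))):
    !((!b -> b) -> (!(!a == !d) || c)): α-rule — add (!b -> b), !(!(!a == !d) || c).
    !(!(!a == !d) || c): α-rule — add !!(!a == !d), !c.
    (!b -> b): β-rule — branch into !!b  //  b.
      branch 2.1 (add !!b):
        !!(!a == !d): β-rule — branch into !a, !d  //  !!a, !!d.
          branch 2.1.1 (add !a, !d):
            ○ open, literals {a=0, b=1, c=0, d=0}.
          branch 2.1.2 (add !!a, !!d):
            × closes — contains both a and !a.
      branch 2.2 (add b):
        !!(!a == !d): β-rule — branch into !a, !d  //  !!a, !!d.
          branch 2.2.1 (add !a, !d):
            ○ open, literals {a=0, b=1, c=0, d=0}.
          branch 2.2.2 (add !!a, !!d):
            × closes — contains both a and !a.
3 branches closed, 5 open.
Each open branch fixes some atoms; the unmentioned ones are free. Counting distinct full assignments: branch {a=1, b=0} (c, d) contributes 4 new; branch {a=1, d=0} (b, c) contributes 2 new; branch {a=1, c=1} (b, d) contributes 1 new; branch {a=0, b=1, c=0, d=0} (none free) contributes 1 new; branch {a=0, b=1, c=0, d=0} (none free) contributes 0 new. Total: 8.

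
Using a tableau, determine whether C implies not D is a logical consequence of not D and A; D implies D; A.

Initial set: {(not D and A); (D implies D); A; not (C implies not D)}.
(not D and A): α-rule — add not D, A.
not (C implies not D): α-rule — add C, not not D.
× closes — contains both D and not D.
All 1 branch closes.
Every branch closed, so the premises entail the conclusion.

Yes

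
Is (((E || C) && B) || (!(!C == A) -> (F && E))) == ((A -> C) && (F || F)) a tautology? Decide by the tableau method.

Not valid

Assume the negation and expand:
Initial set: {!((((E || C) && B) || (!(!C == A) -> (F && E))) == ((A -> C) && (F || F)))}.
!((((E || C) && B) || (!(!C == A) -> (F && E))) == ((A -> C) && (F || F))): β-rule — branch into (((E || C) && B) || (!(!C == A) -> (F && E))), !((A -> C) && (F || F))  //  !(((E || C) && B) || (!(!C == A) -> (F && E))), ((A -> C) && (F || F)).
  branch 1 (add (((E || C) && B) || (!(!C == A) -> (F && E))), !((A -> C) && (F || F))):
    (((E || C) && B) || (!(!C == A) -> (F && E))): β-rule — branch into ((E || C) && B)  //  (!(!C == A) -> (F && E)).
      branch 1.1 (add ((E || C) && B)):
        ((E || C) && B): α-rule — add (E || C), B.
        !((A -> C) && (F || F)): β-rule — branch into !(A -> C)  //  !(F || F).
          branch 1.1.1 (add !(A -> C)):
            !(A -> C): α-rule — add A, !C.
            (E || C): β-rule — branch into E  //  C.
              branch 1.1.1.1 (add E):
                ○ open, literals {A=true, B=true, C=false, E=true}.
              branch 1.1.1.2 (add C):
                × closes — contains both C and !C.
          branch 1.1.2 (add !(F || F)):
            !(F || F): α-rule — add !F, !F.
            (E || C): β-rule — branch into E  //  C.
              branch 1.1.2.1 (add E):
                ○ open, literals {B=true, E=true, F=false}.
              branch 1.1.2.2 (add C):
                ○ open, literals {B=true, C=true, F=false}.
      branch 1.2 (add (!(!C == A) -> (F && E))):
        !((A -> C) && (F || F)): β-rule — branch into !(A -> C)  //  !(F || F).
          branch 1.2.1 (add !(A -> C)):
            !(A -> C): α-rule — add A, !C.
            (!(!C == A) -> (F && E)): β-rule — branch into !!(!C == A)  //  (F && E).
              branch 1.2.1.1 (add !!(!C == A)):
                !!(!C == A): β-rule — branch into !C, A  //  !!C, !A.
                  branch 1.2.1.1.1 (add !C, A):
                    ○ open, literals {A=true, C=false}.
                  branch 1.2.1.1.2 (add !!C, !A):
                    × closes — contains both C and !C.
              branch 1.2.1.2 (add (F && E)):
                (F && E): α-rule — add F, E.
                ○ open, literals {A=true, C=false, E=true, F=true}.
          branch 1.2.2 (add !(F || F)):
            !(F || F): α-rule — add !F, !F.
            (!(!C == A) -> (F && E)): β-rule — branch into !!(!C == A)  //  (F && E).
              branch 1.2.2.1 (add !!(!C == A)):
                !!(!C == A): β-rule — branch into !C, A  //  !!C, !A.
                  branch 1.2.2.1.1 (add !C, A):
                    ○ open, literals {A=true, C=false, F=false}.
                  branch 1.2.2.1.2 (add !!C, !A):
                    ○ open, literals {A=false, C=true, F=false}.
              branch 1.2.2.2 (add (F && E)):
                (F && E): α-rule — add F, E.
                × closes — contains both F and !F.
  branch 2 (add !(((E || C) && B) || (!(!C == A) -> (F && E))), ((A -> C) && (F || F))):
    !(((E || C) && B) || (!(!C == A) -> (F && E))): α-rule — add !((E || C) && B), !(!(!C == A) -> (F && E)).
    ((A -> C) && (F || F)): α-rule — add (A -> C), (F || F).
    !(!(!C == A) -> (F && E)): α-rule — add !(!C == A), !(F && E).
    !((E || C) && B): β-rule — branch into !(E || C)  //  !B.
      branch 2.1 (add !(E || C)):
        !(E || C): α-rule — add !E, !C.
        (A -> C): β-rule — branch into !A  //  C.
          branch 2.1.1 (add !A):
            (F || F): β-rule — branch into F  //  F.
              branch 2.1.1.1 (add F):
                !(!C == A): β-rule — branch into !C, !A  //  !!C, A.
                  branch 2.1.1.1.1 (add !C, !A):
                    !(F && E): β-rule — branch into !F  //  !E.
                      branch 2.1.1.1.1.1 (add !F):
                        × closes — contains both F and !F.
                      branch 2.1.1.1.1.2 (add !E):
                        ○ open, literals {A=false, C=false, E=false, F=true}.
                  branch 2.1.1.1.2 (add !!C, A):
                    × closes — contains both C and !C.
              branch 2.1.1.2 (add F):
                !(!C == A): β-rule — branch into !C, !A  //  !!C, A.
                  branch 2.1.1.2.1 (add !C, !A):
                    !(F && E): β-rule — branch into !F  //  !E.
                      branch 2.1.1.2.1.1 (add !F):
                        × closes — contains both F and !F.
                      branch 2.1.1.2.1.2 (add !E):
                        ○ open, literals {A=false, C=false, E=false, F=true}.
                  branch 2.1.1.2.2 (add !!C, A):
                    × closes — contains both C and !C.
          branch 2.1.2 (add C):
            × closes — contains both C and !C.
      branch 2.2 (add !B):
        (A -> C): β-rule — branch into !A  //  C.
          branch 2.2.1 (add !A):
            (F || F): β-rule — branch into F  //  F.
              branch 2.2.1.1 (add F):
                !(!C == A): β-rule — branch into !C, !A  //  !!C, A.
                  branch 2.2.1.1.1 (add !C, !A):
                    !(F && E): β-rule — branch into !F  //  !E.
                      branch 2.2.1.1.1.1 (add !F):
                        × closes — contains both F and !F.
                      branch 2.2.1.1.1.2 (add !E):
                        ○ open, literals {A=false, B=false, C=false, E=false, F=true}.
                  branch 2.2.1.1.2 (add !!C, A):
                    × closes — contains both A and !A.
              branch 2.2.1.2 (add F):
                !(!C == A): β-rule — branch into !C, !A  //  !!C, A.
                  branch 2.2.1.2.1 (add !C, !A):
                    !(F && E): β-rule — branch into !F  //  !E.
                      branch 2.2.1.2.1.1 (add !F):
                        × closes — contains both F and !F.
                      branch 2.2.1.2.1.2 (add !E):
                        ○ open, literals {A=false, B=false, C=false, E=false, F=true}.
                  branch 2.2.1.2.2 (add !!C, A):
                    × closes — contains both A and !A.
          branch 2.2.2 (add C):
            (F || F): β-rule — branch into F  //  F.
              branch 2.2.2.1 (add F):
                !(!C == A): β-rule — branch into !C, !A  //  !!C, A.
                  branch 2.2.2.1.1 (add !C, !A):
                    × closes — contains both C and !C.
                  branch 2.2.2.1.2 (add !!C, A):
                    !(F && E): β-rule — branch into !F  //  !E.
                      branch 2.2.2.1.2.1 (add !F):
                        × closes — contains both F and !F.
                      branch 2.2.2.1.2.2 (add !E):
                        ○ open, literals {A=true, B=false, C=true, E=false, F=true}.
              branch 2.2.2.2 (add F):
                !(!C == A): β-rule — branch into !C, !A  //  !!C, A.
                  branch 2.2.2.2.1 (add !C, !A):
                    × closes — contains both C and !C.
                  branch 2.2.2.2.2 (add !!C, A):
                    !(F && E): β-rule — branch into !F  //  !E.
                      branch 2.2.2.2.2.1 (add !F):
                        × closes — contains both F and !F.
                      branch 2.2.2.2.2.2 (add !E):
                        ○ open, literals {A=true, B=false, C=true, E=false, F=true}.
16 branches closed, 13 open.
An open branch gives a countermodel: A=true, B=true, C=false, E=true (unmentioned atoms arbitrary); under it the original formula is false.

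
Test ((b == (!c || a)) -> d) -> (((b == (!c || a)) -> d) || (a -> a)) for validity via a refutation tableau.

Assume the negation and expand:
Initial set: {F (((b == (!c || a)) -> d) -> (((b == (!c || a)) -> d) || (a -> a)))}.
F (((b == (!c || a)) -> d) -> (((b == (!c || a)) -> d) || (a -> a))): α-rule — add T ((b == (!c || a)) -> d), F (((b == (!c || a)) -> d) || (a -> a)).
F (((b == (!c || a)) -> d) || (a -> a)): α-rule — add F ((b == (!c || a)) -> d), F (a -> a).
F ((b == (!c || a)) -> d): α-rule — add T (b == (!c || a)), F d.
F (a -> a): α-rule — add T a, F a.
× closes — contains both a and !a.
All 1 branch closes.
Every branch closed, so the negation is unsatisfiable and the formula is valid.

Valid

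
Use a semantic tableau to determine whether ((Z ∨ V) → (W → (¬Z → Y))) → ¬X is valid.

Assume the negation and expand:
Initial set: {F (((Z ∨ V) → (W → (¬Z → Y))) → ¬X)}.
F (((Z ∨ V) → (W → (¬Z → Y))) → ¬X): α-rule — add T ((Z ∨ V) → (W → (¬Z → Y))), F ¬X.
T ((Z ∨ V) → (W → (¬Z → Y))): β-rule — branch into F (Z ∨ V)  //  T (W → (¬Z → Y)).
  branch 1 (add F (Z ∨ V)):
    F (Z ∨ V): α-rule — add F Z, F V.
    ○ open, literals {V=0, X=1, Z=0}.
  branch 2 (add T (W → (¬Z → Y))):
    T (W → (¬Z → Y)): β-rule — branch into F W  //  T (¬Z → Y).
      branch 2.1 (add F W):
        ○ open, literals {W=0, X=1}.
      branch 2.2 (add T (¬Z → Y)):
        T (¬Z → Y): β-rule — branch into F ¬Z  //  T Y.
          branch 2.2.1 (add F ¬Z):
            ○ open, literals {X=1, Z=1}.
          branch 2.2.2 (add T Y):
            ○ open, literals {X=1, Y=1}.
0 branches closed, 4 open.
An open branch gives a countermodel: V=0, X=1, Z=0 (unmentioned atoms arbitrary); under it the original formula is false.

Not valid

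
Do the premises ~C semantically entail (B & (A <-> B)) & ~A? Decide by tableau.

Initial set: {~C; ~((B & (A <-> B)) & ~A)}.
~((B & (A <-> B)) & ~A): β-rule — branch into ~(B & (A <-> B))  //  ~~A.
  branch 1 (add ~(B & (A <-> B))):
    ~(B & (A <-> B)): β-rule — branch into ~B  //  ~(A <-> B).
      branch 1.1 (add ~B):
        ○ open, literals {B=F, C=F}.
      branch 1.2 (add ~(A <-> B)):
        ~(A <-> B): β-rule — branch into A, ~B  //  ~A, B.
          branch 1.2.1 (add A, ~B):
            ○ open, literals {A=T, B=F, C=F}.
          branch 1.2.2 (add ~A, B):
            ○ open, literals {A=F, B=T, C=F}.
  branch 2 (add ~~A):
    ○ open, literals {A=T, C=F}.
0 branches closed, 4 open.
An open branch gives a countermodel: B=F, C=F (unmentioned atoms arbitrary); the premises hold there but the conclusion fails.

No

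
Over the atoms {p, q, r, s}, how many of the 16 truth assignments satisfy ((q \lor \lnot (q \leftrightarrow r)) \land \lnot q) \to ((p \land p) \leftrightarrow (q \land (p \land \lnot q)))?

14

Initial set: {(((q \lor \lnot (q \leftrightarrow r)) \land \lnot q) \to ((p \land p) \leftrightarrow (q \land (p \land \lnot q))))}.
(((q \lor \lnot (q \leftrightarrow r)) \land \lnot q) \to ((p \land p) \leftrightarrow (q \land (p \land \lnot q)))): β-rule — branch into \lnot ((q \lor \lnot (q \leftrightarrow r)) \land \lnot q)  //  ((p \land p) \leftrightarrow (q \land (p \land \lnot q))).
  branch 1 (add \lnot ((q \lor \lnot (q \leftrightarrow r)) \land \lnot q)):
    \lnot ((q \lor \lnot (q \leftrightarrow r)) \land \lnot q): β-rule — branch into \lnot (q \lor \lnot (q \leftrightarrow r))  //  \lnot \lnot q.
      branch 1.1 (add \lnot (q \lor \lnot (q \leftrightarrow r))):
        \lnot (q \lor \lnot (q \leftrightarrow r)): α-rule — add \lnot q, \lnot \lnot (q \leftrightarrow r).
        \lnot \lnot (q \leftrightarrow r): β-rule — branch into q, r  //  \lnot q, \lnot r.
          branch 1.1.1 (add q, r):
            × closes — contains both q and \lnot q.
          branch 1.1.2 (add \lnot q, \lnot r):
            ○ open, literals {q=0, r=0}.
      branch 1.2 (add \lnot \lnot q):
        ○ open, literals {q=1}.
  branch 2 (add ((p \land p) \leftrightarrow (q \land (p \land \lnot q)))):
    ((p \land p) \leftrightarrow (q \land (p \land \lnot q))): β-rule — branch into (p \land p), (q \land (p \land \lnot q))  //  \lnot (p \land p), \lnot (q \land (p \land \lnot q)).
      branch 2.1 (add (p \land p), (q \land (p \land \lnot q))):
        (p \land p): α-rule — add p, p.
        (q \land (p \land \lnot q)): α-rule — add q, (p \land \lnot q).
        (p \land \lnot q): α-rule — add p, \lnot q.
        × closes — contains both q and \lnot q.
      branch 2.2 (add \lnot (p \land p), \lnot (q \land (p \land \lnot q))):
        \lnot (p \land p): β-rule — branch into \lnot p  //  \lnot p.
          branch 2.2.1 (add \lnot p):
            \lnot (q \land (p \land \lnot q)): β-rule — branch into \lnot q  //  \lnot (p \land \lnot q).
              branch 2.2.1.1 (add \lnot q):
                ○ open, literals {p=0, q=0}.
              branch 2.2.1.2 (add \lnot (p \land \lnot q)):
                \lnot (p \land \lnot q): β-rule — branch into \lnot p  //  \lnot \lnot q.
                  branch 2.2.1.2.1 (add \lnot p):
                    ○ open, literals {p=0}.
                  branch 2.2.1.2.2 (add \lnot \lnot q):
                    ○ open, literals {p=0, q=1}.
          branch 2.2.2 (add \lnot p):
            \lnot (q \land (p \land \lnot q)): β-rule — branch into \lnot q  //  \lnot (p \land \lnot q).
              branch 2.2.2.1 (add \lnot q):
                ○ open, literals {p=0, q=0}.
              branch 2.2.2.2 (add \lnot (p \land \lnot q)):
                \lnot (p \land \lnot q): β-rule — branch into \lnot p  //  \lnot \lnot q.
                  branch 2.2.2.2.1 (add \lnot p):
                    ○ open, literals {p=0}.
                  branch 2.2.2.2.2 (add \lnot \lnot q):
                    ○ open, literals {p=0, q=1}.
2 branches closed, 8 open.
Each open branch fixes some atoms; the unmentioned ones are free. Counting distinct full assignments: branch {q=0, r=0} (p, s) contributes 4 new; branch {q=1} (p, r, s) contributes 8 new; branch {p=0, q=0} (r, s) contributes 2 new; branch {p=0} (q, r, s) contributes 0 new; branch {p=0, q=1} (r, s) contributes 0 new; branch {p=0, q=0} (r, s) contributes 0 new; branch {p=0} (q, r, s) contributes 0 new; branch {p=0, q=1} (r, s) contributes 0 new. Total: 14.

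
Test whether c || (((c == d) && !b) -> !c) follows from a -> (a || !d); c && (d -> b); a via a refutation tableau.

Initial set: {T (a -> (a || !d)); T (c && (d -> b)); T a; F (c || (((c == d) && !b) -> !c))}.
T (c && (d -> b)): α-rule — add T c, T (d -> b).
F (c || (((c == d) && !b) -> !c)): α-rule — add F c, F (((c == d) && !b) -> !c).
× closes — contains both c and !c.
All 1 branch closes.
Every branch closed, so the premises entail the conclusion.

Yes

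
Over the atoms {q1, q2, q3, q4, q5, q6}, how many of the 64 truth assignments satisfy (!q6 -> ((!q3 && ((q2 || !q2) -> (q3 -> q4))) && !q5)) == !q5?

Initial set: {((!q6 -> ((!q3 && ((q2 || !q2) -> (q3 -> q4))) && !q5)) == !q5)}.
((!q6 -> ((!q3 && ((q2 || !q2) -> (q3 -> q4))) && !q5)) == !q5): β-rule — branch into (!q6 -> ((!q3 && ((q2 || !q2) -> (q3 -> q4))) && !q5)), !q5  //  !(!q6 -> ((!q3 && ((q2 || !q2) -> (q3 -> q4))) && !q5)), !!q5.
  branch 1 (add (!q6 -> ((!q3 && ((q2 || !q2) -> (q3 -> q4))) && !q5)), !q5):
    (!q6 -> ((!q3 && ((q2 || !q2) -> (q3 -> q4))) && !q5)): β-rule — branch into !!q6  //  ((!q3 && ((q2 || !q2) -> (q3 -> q4))) && !q5).
      branch 1.1 (add !!q6):
        ○ open, literals {q5=F, q6=T}.
      branch 1.2 (add ((!q3 && ((q2 || !q2) -> (q3 -> q4))) && !q5)):
        ((!q3 && ((q2 || !q2) -> (q3 -> q4))) && !q5): α-rule — add (!q3 && ((q2 || !q2) -> (q3 -> q4))), !q5.
        (!q3 && ((q2 || !q2) -> (q3 -> q4))): α-rule — add !q3, ((q2 || !q2) -> (q3 -> q4)).
        ((q2 || !q2) -> (q3 -> q4)): β-rule — branch into !(q2 || !q2)  //  (q3 -> q4).
          branch 1.2.1 (add !(q2 || !q2)):
            !(q2 || !q2): α-rule — add !q2, !!q2.
            × closes — contains both q2 and !q2.
          branch 1.2.2 (add (q3 -> q4)):
            (q3 -> q4): β-rule — branch into !q3  //  q4.
              branch 1.2.2.1 (add !q3):
                ○ open, literals {q3=F, q5=F}.
              branch 1.2.2.2 (add q4):
                ○ open, literals {q3=F, q4=T, q5=F}.
  branch 2 (add !(!q6 -> ((!q3 && ((q2 || !q2) -> (q3 -> q4))) && !q5)), !!q5):
    !(!q6 -> ((!q3 && ((q2 || !q2) -> (q3 -> q4))) && !q5)): α-rule — add !q6, !((!q3 && ((q2 || !q2) -> (q3 -> q4))) && !q5).
    !((!q3 && ((q2 || !q2) -> (q3 -> q4))) && !q5): β-rule — branch into !(!q3 && ((q2 || !q2) -> (q3 -> q4)))  //  !!q5.
      branch 2.1 (add !(!q3 && ((q2 || !q2) -> (q3 -> q4)))):
        !(!q3 && ((q2 || !q2) -> (q3 -> q4))): β-rule — branch into !!q3  //  !((q2 || !q2) -> (q3 -> q4)).
          branch 2.1.1 (add !!q3):
            ○ open, literals {q3=T, q5=T, q6=F}.
          branch 2.1.2 (add !((q2 || !q2) -> (q3 -> q4))):
            !((q2 || !q2) -> (q3 -> q4)): α-rule — add (q2 || !q2), !(q3 -> q4).
            !(q3 -> q4): α-rule — add q3, !q4.
            (q2 || !q2): β-rule — branch into q2  //  !q2.
              branch 2.1.2.1 (add q2):
                ○ open, literals {q2=T, q3=T, q4=F, q5=T, q6=F}.
              branch 2.1.2.2 (add !q2):
                ○ open, literals {q2=F, q3=T, q4=F, q5=T, q6=F}.
      branch 2.2 (add !!q5):
        ○ open, literals {q5=T, q6=F}.
1 branch closed, 7 open.
Each open branch fixes some atoms; the unmentioned ones are free. Counting distinct full assignments: branch {q5=F, q6=T} (q1, q2, q3, q4) contributes 16 new; branch {q3=F, q5=F} (q1, q2, q4, q6) contributes 8 new; branch {q3=F, q4=T, q5=F} (q1, q2, q6) contributes 0 new; branch {q3=T, q5=T, q6=F} (q1, q2, q4) contributes 8 new; branch {q2=T, q3=T, q4=F, q5=T, q6=F} (q1) contributes 0 new; branch {q2=F, q3=T, q4=F, q5=T, q6=F} (q1) contributes 0 new; branch {q5=T, q6=F} (q1, q2, q3, q4) contributes 8 new. Total: 40.

40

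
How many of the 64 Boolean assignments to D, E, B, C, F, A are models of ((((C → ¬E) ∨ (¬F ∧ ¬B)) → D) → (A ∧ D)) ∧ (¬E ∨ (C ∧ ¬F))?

28

Initial set: {(((((C → ¬E) ∨ (¬F ∧ ¬B)) → D) → (A ∧ D)) ∧ (¬E ∨ (C ∧ ¬F)))}.
(((((C → ¬E) ∨ (¬F ∧ ¬B)) → D) → (A ∧ D)) ∧ (¬E ∨ (C ∧ ¬F))): α-rule — add ((((C → ¬E) ∨ (¬F ∧ ¬B)) → D) → (A ∧ D)), (¬E ∨ (C ∧ ¬F)).
((((C → ¬E) ∨ (¬F ∧ ¬B)) → D) → (A ∧ D)): β-rule — branch into ¬(((C → ¬E) ∨ (¬F ∧ ¬B)) → D)  //  (A ∧ D).
  branch 1 (add ¬(((C → ¬E) ∨ (¬F ∧ ¬B)) → D)):
    ¬(((C → ¬E) ∨ (¬F ∧ ¬B)) → D): α-rule — add ((C → ¬E) ∨ (¬F ∧ ¬B)), ¬D.
    (¬E ∨ (C ∧ ¬F)): β-rule — branch into ¬E  //  (C ∧ ¬F).
      branch 1.1 (add ¬E):
        ((C → ¬E) ∨ (¬F ∧ ¬B)): β-rule — branch into (C → ¬E)  //  (¬F ∧ ¬B).
          branch 1.1.1 (add (C → ¬E)):
            (C → ¬E): β-rule — branch into ¬C  //  ¬E.
              branch 1.1.1.1 (add ¬C):
                ○ open, literals {C=F, D=F, E=F}.
              branch 1.1.1.2 (add ¬E):
                ○ open, literals {D=F, E=F}.
          branch 1.1.2 (add (¬F ∧ ¬B)):
            (¬F ∧ ¬B): α-rule — add ¬F, ¬B.
            ○ open, literals {B=F, D=F, E=F, F=F}.
      branch 1.2 (add (C ∧ ¬F)):
        (C ∧ ¬F): α-rule — add C, ¬F.
        ((C → ¬E) ∨ (¬F ∧ ¬B)): β-rule — branch into (C → ¬E)  //  (¬F ∧ ¬B).
          branch 1.2.1 (add (C → ¬E)):
            (C → ¬E): β-rule — branch into ¬C  //  ¬E.
              branch 1.2.1.1 (add ¬C):
                × closes — contains both C and ¬C.
              branch 1.2.1.2 (add ¬E):
                ○ open, literals {C=T, D=F, E=F, F=F}.
          branch 1.2.2 (add (¬F ∧ ¬B)):
            (¬F ∧ ¬B): α-rule — add ¬F, ¬B.
            ○ open, literals {B=F, C=T, D=F, F=F}.
  branch 2 (add (A ∧ D)):
    (A ∧ D): α-rule — add A, D.
    (¬E ∨ (C ∧ ¬F)): β-rule — branch into ¬E  //  (C ∧ ¬F).
      branch 2.1 (add ¬E):
        ○ open, literals {A=T, D=T, E=F}.
      branch 2.2 (add (C ∧ ¬F)):
        (C ∧ ¬F): α-rule — add C, ¬F.
        ○ open, literals {A=T, C=T, D=T, F=F}.
1 branch closed, 7 open.
Each open branch fixes some atoms; the unmentioned ones are free. Counting distinct full assignments: branch {C=F, D=F, E=F} (B, F, A) contributes 8 new; branch {D=F, E=F} (B, C, F, A) contributes 8 new; branch {B=F, D=F, E=F, F=F} (C, A) contributes 0 new; branch {C=T, D=F, E=F, F=F} (B, A) contributes 0 new; branch {B=F, C=T, D=F, F=F} (E, A) contributes 2 new; branch {A=T, D=T, E=F} (B, C, F) contributes 8 new; branch {A=T, C=T, D=T, F=F} (E, B) contributes 2 new. Total: 28.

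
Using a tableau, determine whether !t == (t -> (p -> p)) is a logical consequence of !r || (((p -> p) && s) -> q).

No

Initial set: {(!r || (((p -> p) && s) -> q)); !(!t == (t -> (p -> p)))}.
(!r || (((p -> p) && s) -> q)): β-rule — branch into !r  //  (((p -> p) && s) -> q).
  branch 1 (add !r):
    !(!t == (t -> (p -> p))): β-rule — branch into !t, !(t -> (p -> p))  //  !!t, (t -> (p -> p)).
      branch 1.1 (add !t, !(t -> (p -> p))):
        !(t -> (p -> p)): α-rule — add t, !(p -> p).
        × closes — contains both t and !t.
      branch 1.2 (add !!t, (t -> (p -> p))):
        (t -> (p -> p)): β-rule — branch into !t  //  (p -> p).
          branch 1.2.1 (add !t):
            × closes — contains both t and !t.
          branch 1.2.2 (add (p -> p)):
            (p -> p): β-rule — branch into !p  //  p.
              branch 1.2.2.1 (add !p):
                ○ open, literals {p=0, r=0, t=1}.
              branch 1.2.2.2 (add p):
                ○ open, literals {p=1, r=0, t=1}.
  branch 2 (add (((p -> p) && s) -> q)):
    !(!t == (t -> (p -> p))): β-rule — branch into !t, !(t -> (p -> p))  //  !!t, (t -> (p -> p)).
      branch 2.1 (add !t, !(t -> (p -> p))):
        !(t -> (p -> p)): α-rule — add t, !(p -> p).
        × closes — contains both t and !t.
      branch 2.2 (add !!t, (t -> (p -> p))):
        (((p -> p) && s) -> q): β-rule — branch into !((p -> p) && s)  //  q.
          branch 2.2.1 (add !((p -> p) && s)):
            (t -> (p -> p)): β-rule — branch into !t  //  (p -> p).
              branch 2.2.1.1 (add !t):
                × closes — contains both t and !t.
              branch 2.2.1.2 (add (p -> p)):
                !((p -> p) && s): β-rule — branch into !(p -> p)  //  !s.
                  branch 2.2.1.2.1 (add !(p -> p)):
                    !(p -> p): α-rule — add p, !p.
                    × closes — contains both p and !p.
                  branch 2.2.1.2.2 (add !s):
                    (p -> p): β-rule — branch into !p  //  p.
                      branch 2.2.1.2.2.1 (add !p):
                        ○ open, literals {p=0, s=0, t=1}.
                      branch 2.2.1.2.2.2 (add p):
                        ○ open, literals {p=1, s=0, t=1}.
          branch 2.2.2 (add q):
            (t -> (p -> p)): β-rule — branch into !t  //  (p -> p).
              branch 2.2.2.1 (add !t):
                × closes — contains both t and !t.
              branch 2.2.2.2 (add (p -> p)):
                (p -> p): β-rule — branch into !p  //  p.
                  branch 2.2.2.2.1 (add !p):
                    ○ open, literals {p=0, q=1, t=1}.
                  branch 2.2.2.2.2 (add p):
                    ○ open, literals {p=1, q=1, t=1}.
6 branches closed, 6 open.
An open branch gives a countermodel: p=0, r=0, t=1 (unmentioned atoms arbitrary); the premises hold there but the conclusion fails.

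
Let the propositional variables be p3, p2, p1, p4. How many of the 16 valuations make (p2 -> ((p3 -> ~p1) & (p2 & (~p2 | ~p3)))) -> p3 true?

8

Initial set: {((p2 -> ((p3 -> ~p1) & (p2 & (~p2 | ~p3)))) -> p3)}.
((p2 -> ((p3 -> ~p1) & (p2 & (~p2 | ~p3)))) -> p3): β-rule — branch into ~(p2 -> ((p3 -> ~p1) & (p2 & (~p2 | ~p3))))  //  p3.
  branch 1 (add ~(p2 -> ((p3 -> ~p1) & (p2 & (~p2 | ~p3))))):
    ~(p2 -> ((p3 -> ~p1) & (p2 & (~p2 | ~p3)))): α-rule — add p2, ~((p3 -> ~p1) & (p2 & (~p2 | ~p3))).
    ~((p3 -> ~p1) & (p2 & (~p2 | ~p3))): β-rule — branch into ~(p3 -> ~p1)  //  ~(p2 & (~p2 | ~p3)).
      branch 1.1 (add ~(p3 -> ~p1)):
        ~(p3 -> ~p1): α-rule — add p3, ~~p1.
        ○ open, literals {p1=1, p2=1, p3=1}.
      branch 1.2 (add ~(p2 & (~p2 | ~p3))):
        ~(p2 & (~p2 | ~p3)): β-rule — branch into ~p2  //  ~(~p2 | ~p3).
          branch 1.2.1 (add ~p2):
            × closes — contains both p2 and ~p2.
          branch 1.2.2 (add ~(~p2 | ~p3)):
            ~(~p2 | ~p3): α-rule — add ~~p2, ~~p3.
            ○ open, literals {p2=1, p3=1}.
  branch 2 (add p3):
    ○ open, literals {p3=1}.
1 branch closed, 3 open.
Each open branch fixes some atoms; the unmentioned ones are free. Counting distinct full assignments: branch {p1=1, p2=1, p3=1} (p4) contributes 2 new; branch {p2=1, p3=1} (p1, p4) contributes 2 new; branch {p3=1} (p2, p1, p4) contributes 4 new. Total: 8.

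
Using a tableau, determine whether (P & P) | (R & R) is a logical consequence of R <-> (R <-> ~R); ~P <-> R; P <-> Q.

Initial set: {(R <-> (R <-> ~R)); (~P <-> R); (P <-> Q); ~((P & P) | (R & R))}.
~((P & P) | (R & R)): α-rule — add ~(P & P), ~(R & R).
(R <-> (R <-> ~R)): β-rule — branch into R, (R <-> ~R)  //  ~R, ~(R <-> ~R).
  branch 1 (add R, (R <-> ~R)):
    (~P <-> R): β-rule — branch into ~P, R  //  ~~P, ~R.
      branch 1.1 (add ~P, R):
        (P <-> Q): β-rule — branch into P, Q  //  ~P, ~Q.
          branch 1.1.1 (add P, Q):
            × closes — contains both P and ~P.
          branch 1.1.2 (add ~P, ~Q):
            ~(P & P): β-rule — branch into ~P  //  ~P.
              branch 1.1.2.1 (add ~P):
                ~(R & R): β-rule — branch into ~R  //  ~R.
                  branch 1.1.2.1.1 (add ~R):
                    × closes — contains both R and ~R.
                  branch 1.1.2.1.2 (add ~R):
                    × closes — contains both R and ~R.
              branch 1.1.2.2 (add ~P):
                ~(R & R): β-rule — branch into ~R  //  ~R.
                  branch 1.1.2.2.1 (add ~R):
                    × closes — contains both R and ~R.
                  branch 1.1.2.2.2 (add ~R):
                    × closes — contains both R and ~R.
      branch 1.2 (add ~~P, ~R):
        × closes — contains both R and ~R.
  branch 2 (add ~R, ~(R <-> ~R)):
    (~P <-> R): β-rule — branch into ~P, R  //  ~~P, ~R.
      branch 2.1 (add ~P, R):
        × closes — contains both R and ~R.
      branch 2.2 (add ~~P, ~R):
        (P <-> Q): β-rule — branch into P, Q  //  ~P, ~Q.
          branch 2.2.1 (add P, Q):
            ~(P & P): β-rule — branch into ~P  //  ~P.
              branch 2.2.1.1 (add ~P):
                × closes — contains both P and ~P.
              branch 2.2.1.2 (add ~P):
                × closes — contains both P and ~P.
          branch 2.2.2 (add ~P, ~Q):
            × closes — contains both P and ~P.
All 10 branches close.
Every branch closed, so the premises entail the conclusion.

Yes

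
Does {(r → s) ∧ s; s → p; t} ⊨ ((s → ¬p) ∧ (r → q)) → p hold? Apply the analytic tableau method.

Yes

Initial set: {T ((r → s) ∧ s); T (s → p); T t; F (((s → ¬p) ∧ (r → q)) → p)}.
T ((r → s) ∧ s): α-rule — add T (r → s), T s.
F (((s → ¬p) ∧ (r → q)) → p): α-rule — add T ((s → ¬p) ∧ (r → q)), F p.
T ((s → ¬p) ∧ (r → q)): α-rule — add T (s → ¬p), T (r → q).
T (s → p): β-rule — branch into F s  //  T p.
  branch 1 (add F s):
    × closes — contains both s and ¬s.
  branch 2 (add T p):
    × closes — contains both p and ¬p.
All 2 branches close.
Every branch closed, so the premises entail the conclusion.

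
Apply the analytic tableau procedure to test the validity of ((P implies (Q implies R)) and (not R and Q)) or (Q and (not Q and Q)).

Not valid

Assume the negation and expand:
Initial set: {not (((P implies (Q implies R)) and (not R and Q)) or (Q and (not Q and Q)))}.
not (((P implies (Q implies R)) and (not R and Q)) or (Q and (not Q and Q))): α-rule — add not ((P implies (Q implies R)) and (not R and Q)), not (Q and (not Q and Q)).
not ((P implies (Q implies R)) and (not R and Q)): β-rule — branch into not (P implies (Q implies R))  //  not (not R and Q).
  branch 1 (add not (P implies (Q implies R))):
    not (P implies (Q implies R)): α-rule — add P, not (Q implies R).
    not (Q implies R): α-rule — add Q, not R.
    not (Q and (not Q and Q)): β-rule — branch into not Q  //  not (not Q and Q).
      branch 1.1 (add not Q):
        × closes — contains both Q and not Q.
      branch 1.2 (add not (not Q and Q)):
        not (not Q and Q): β-rule — branch into not not Q  //  not Q.
          branch 1.2.1 (add not not Q):
            ○ open, literals {P=T, Q=T, R=F}.
          branch 1.2.2 (add not Q):
            × closes — contains both Q and not Q.
  branch 2 (add not (not R and Q)):
    not (Q and (not Q and Q)): β-rule — branch into not Q  //  not (not Q and Q).
      branch 2.1 (add not Q):
        not (not R and Q): β-rule — branch into not not R  //  not Q.
          branch 2.1.1 (add not not R):
            ○ open, literals {Q=F, R=T}.
          branch 2.1.2 (add not Q):
            ○ open, literals {Q=F}.
      branch 2.2 (add not (not Q and Q)):
        not (not R and Q): β-rule — branch into not not R  //  not Q.
          branch 2.2.1 (add not not R):
            not (not Q and Q): β-rule — branch into not not Q  //  not Q.
              branch 2.2.1.1 (add not not Q):
                ○ open, literals {Q=T, R=T}.
              branch 2.2.1.2 (add not Q):
                ○ open, literals {Q=F, R=T}.
          branch 2.2.2 (add not Q):
            not (not Q and Q): β-rule — branch into not not Q  //  not Q.
              branch 2.2.2.1 (add not not Q):
                × closes — contains both Q and not Q.
              branch 2.2.2.2 (add not Q):
                ○ open, literals {Q=F}.
3 branches closed, 6 open.
An open branch gives a countermodel: P=T, Q=T, R=F (unmentioned atoms arbitrary); under it the original formula is false.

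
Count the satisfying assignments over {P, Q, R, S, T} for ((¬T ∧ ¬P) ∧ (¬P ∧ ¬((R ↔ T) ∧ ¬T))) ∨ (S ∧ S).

Initial set: {T (((¬T ∧ ¬P) ∧ (¬P ∧ ¬((R ↔ T) ∧ ¬T))) ∨ (S ∧ S))}.
T (((¬T ∧ ¬P) ∧ (¬P ∧ ¬((R ↔ T) ∧ ¬T))) ∨ (S ∧ S)): β-rule — branch into T ((¬T ∧ ¬P) ∧ (¬P ∧ ¬((R ↔ T) ∧ ¬T)))  //  T (S ∧ S).
  branch 1 (add T ((¬T ∧ ¬P) ∧ (¬P ∧ ¬((R ↔ T) ∧ ¬T)))):
    T ((¬T ∧ ¬P) ∧ (¬P ∧ ¬((R ↔ T) ∧ ¬T))): α-rule — add T (¬T ∧ ¬P), T (¬P ∧ ¬((R ↔ T) ∧ ¬T)).
    T (¬T ∧ ¬P): α-rule — add T ¬T, T ¬P.
    T (¬P ∧ ¬((R ↔ T) ∧ ¬T)): α-rule — add T ¬P, T ¬((R ↔ T) ∧ ¬T).
    T ¬((R ↔ T) ∧ ¬T): β-rule — branch into F (R ↔ T)  //  F ¬T.
      branch 1.1 (add F (R ↔ T)):
        F (R ↔ T): β-rule — branch into T R, F T  //  F R, T T.
          branch 1.1.1 (add T R, F T):
            ○ open, literals {P=false, R=true, T=false}.
          branch 1.1.2 (add F R, T T):
            × closes — contains both T and ¬T.
      branch 1.2 (add F ¬T):
        × closes — contains both T and ¬T.
  branch 2 (add T (S ∧ S)):
    T (S ∧ S): α-rule — add T S, T S.
    ○ open, literals {S=true}.
2 branches closed, 2 open.
Each open branch fixes some atoms; the unmentioned ones are free. Counting distinct full assignments: branch {P=false, R=true, T=false} (Q, S) contributes 4 new; branch {S=true} (P, Q, R, T) contributes 14 new. Total: 18.

18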